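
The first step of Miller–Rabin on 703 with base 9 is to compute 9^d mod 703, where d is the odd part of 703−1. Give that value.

1

703 − 1 = 702 = 2^1 · 351, so d = 351.
9^1 ≡ 9 (mod 703)
9^2 ≡ 9^2 = 81 ≡ 81 (mod 703)
9^4 ≡ 81^2 = 6561 ≡ 234 (mod 703)
9^8 ≡ 234^2 = 54756 ≡ 625 (mod 703)
9^16 ≡ 625^2 = 390625 ≡ 460 (mod 703)
9^32 ≡ 460^2 = 211600 ≡ 700 (mod 703)
9^64 ≡ 700^2 = 490000 ≡ 9 (mod 703)
9^128 ≡ 9^2 = 81 ≡ 81 (mod 703)
9^256 ≡ 81^2 = 6561 ≡ 234 (mod 703)
351 = 256 + 64 + 16 + 8 + 4 + 2 + 1 in binary powers of 2.
So 9^351 ≡ 234 · 9 · 460 · 625 · 234 · 81 · 9 ≡ 1 (mod 703).
Since 9^d ≡ 1 (mod 703), base 9 does not prove 703 composite.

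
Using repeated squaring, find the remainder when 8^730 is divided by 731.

8^1 ≡ 8 (mod 731)
8^2 ≡ 8^2 = 64 ≡ 64 (mod 731)
8^4 ≡ 64^2 = 4096 ≡ 441 (mod 731)
8^8 ≡ 441^2 = 194481 ≡ 35 (mod 731)
8^16 ≡ 35^2 = 1225 ≡ 494 (mod 731)
8^32 ≡ 494^2 = 244036 ≡ 613 (mod 731)
8^64 ≡ 613^2 = 375769 ≡ 35 (mod 731)
8^128 ≡ 35^2 = 1225 ≡ 494 (mod 731)
8^256 ≡ 494^2 = 244036 ≡ 613 (mod 731)
8^512 ≡ 613^2 = 375769 ≡ 35 (mod 731)
730 = 512 + 128 + 64 + 16 + 8 + 2 in binary powers of 2.
So 8^730 ≡ 35 · 494 · 35 · 494 · 35 · 64 ≡ 64 (mod 731).
Since 64 ≠ 1, base 8 is a Fermat witness: 731 is composite.

64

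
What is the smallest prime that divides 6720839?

97

6720839 is odd.
Digit sum 35, not divisible by 3.
Ends in 9: not divisible by 5.
7: 6720839 = 7·960119 + 6
11: 6720839 = 11·610985 + 4
13: 6720839 = 13·516987 + 8
17: 6720839 = 17·395343 + 8
19: 6720839 = 19·353728 + 7
23: 6720839 = 23·292210 + 9
29: 6720839 = 29·231753 + 2
31: 6720839 = 31·216801 + 8
37: 6720839 = 37·181644 + 11
41: 6720839 = 41·163922 + 37
43: 6720839 = 43·156298 + 25
47: 6720839 = 47·142996 + 27
53: 6720839 = 53·126808 + 15
59: 6720839 = 59·113912 + 31
61: 6720839 = 61·110177 + 42
67: 6720839 = 67·100311 + 2
71: 6720839 = 71·94659 + 50
73: 6720839 = 73·92066 + 21
79: 6720839 = 79·85073 + 72
83: 6720839 = 83·80973 + 80
89: 6720839 = 89·75515 + 4
97: 6720839 = 97·69287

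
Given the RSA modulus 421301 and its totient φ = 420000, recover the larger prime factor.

φ(n) = (p−1)(q−1) = n − (p+q) + 1, so p + q = 421301 − 420000 + 1 = 1302.
p and q are the roots of t² − 1302t + 421301 = 0.
Discriminant: 1302² − 4·421301 = 1695204 − 1685204 = 10000; √10000 = 100.
q = (1302 − 100)/2 = 601, p = (1302 + 100)/2 = 701.
Check: 601 · 701 = 421301.

701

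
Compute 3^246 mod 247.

144

3^1 ≡ 3 (mod 247)
3^2 ≡ 3^2 = 9 ≡ 9 (mod 247)
3^4 ≡ 9^2 = 81 ≡ 81 (mod 247)
3^8 ≡ 81^2 = 6561 ≡ 139 (mod 247)
3^16 ≡ 139^2 = 19321 ≡ 55 (mod 247)
3^32 ≡ 55^2 = 3025 ≡ 61 (mod 247)
3^64 ≡ 61^2 = 3721 ≡ 16 (mod 247)
3^128 ≡ 16^2 = 256 ≡ 9 (mod 247)
246 = 128 + 64 + 32 + 16 + 4 + 2 in binary powers of 2.
So 3^246 ≡ 9 · 16 · 61 · 55 · 81 · 9 ≡ 144 (mod 247).
Since 144 ≠ 1, base 3 is a Fermat witness: 247 is composite.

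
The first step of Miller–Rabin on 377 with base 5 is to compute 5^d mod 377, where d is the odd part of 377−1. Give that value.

377 − 1 = 376 = 2^3 · 47, so d = 47.
5^1 ≡ 5 (mod 377)
5^2 ≡ 5^2 = 25 ≡ 25 (mod 377)
5^4 ≡ 25^2 = 625 ≡ 248 (mod 377)
5^8 ≡ 248^2 = 61504 ≡ 53 (mod 377)
5^16 ≡ 53^2 = 2809 ≡ 170 (mod 377)
5^32 ≡ 170^2 = 28900 ≡ 248 (mod 377)
47 = 32 + 8 + 4 + 2 + 1 in binary powers of 2.
So 5^47 ≡ 248 · 53 · 248 · 25 · 5 ≡ 138 (mod 377).
Squaring chain: 138 → 194 → 313; never reaches −1, so base 5 is a Miller–Rabin witness that 377 is composite.

138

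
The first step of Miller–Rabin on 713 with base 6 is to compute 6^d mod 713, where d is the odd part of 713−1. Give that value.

713 − 1 = 712 = 2^3 · 89, so d = 89.
6^1 ≡ 6 (mod 713)
6^2 ≡ 6^2 = 36 ≡ 36 (mod 713)
6^4 ≡ 36^2 = 1296 ≡ 583 (mod 713)
6^8 ≡ 583^2 = 339889 ≡ 501 (mod 713)
6^16 ≡ 501^2 = 251001 ≡ 25 (mod 713)
6^32 ≡ 25^2 = 625 ≡ 625 (mod 713)
6^64 ≡ 625^2 = 390625 ≡ 614 (mod 713)
89 = 64 + 16 + 8 + 1 in binary powers of 2.
So 6^89 ≡ 614 · 25 · 501 · 6 ≡ 305 (mod 713).
Squaring chain: 305 → 335 → 284; never reaches −1, so base 6 is a Miller–Rabin witness that 713 is composite.

305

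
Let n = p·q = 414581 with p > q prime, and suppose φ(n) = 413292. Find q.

φ(n) = (p−1)(q−1) = n − (p+q) + 1, so p + q = 414581 − 413292 + 1 = 1290.
p and q are the roots of t² − 1290t + 414581 = 0.
Discriminant: 1290² − 4·414581 = 1664100 − 1658324 = 5776; √5776 = 76.
q = (1290 − 76)/2 = 607, p = (1290 + 76)/2 = 683.
Check: 607 · 683 = 414581.

607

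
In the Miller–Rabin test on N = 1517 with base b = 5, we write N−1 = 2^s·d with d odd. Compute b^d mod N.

402

1517 − 1 = 1516 = 2^2 · 379, so d = 379.
5^1 ≡ 5 (mod 1517)
5^2 ≡ 5^2 = 25 ≡ 25 (mod 1517)
5^4 ≡ 25^2 = 625 ≡ 625 (mod 1517)
5^8 ≡ 625^2 = 390625 ≡ 756 (mod 1517)
5^16 ≡ 756^2 = 571536 ≡ 1144 (mod 1517)
5^32 ≡ 1144^2 = 1308736 ≡ 1082 (mod 1517)
5^64 ≡ 1082^2 = 1170724 ≡ 1117 (mod 1517)
5^128 ≡ 1117^2 = 1247689 ≡ 715 (mod 1517)
5^256 ≡ 715^2 = 511225 ≡ 1513 (mod 1517)
379 = 256 + 64 + 32 + 16 + 8 + 2 + 1 in binary powers of 2.
So 5^379 ≡ 1513 · 1117 · 1082 · 1144 · 756 · 25 · 5 ≡ 402 (mod 1517).
Squaring chain: 402 → 802; never reaches −1, so base 5 is a Miller–Rabin witness that 1517 is composite.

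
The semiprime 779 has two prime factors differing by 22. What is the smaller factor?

19

Since p = q + 22, we have 779 = q(q + 22), so q² + 22q − 779 = 0.
Discriminant: 22² + 4·779 = 484 + 3116 = 3600; √3600 = 60.
q = (−22 + 60)/2 = 19, and p = q + 22 = 41.
Check: 19 · 41 = 779.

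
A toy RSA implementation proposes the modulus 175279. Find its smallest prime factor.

175279 is odd.
Digit sum 31, not divisible by 3.
Ends in 9: not divisible by 5.
7: 175279 = 7·25039 + 6
11: 175279 = 11·15934 + 5
13: 175279 = 13·13483

13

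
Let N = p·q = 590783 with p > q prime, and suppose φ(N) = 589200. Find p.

983

φ(n) = (p−1)(q−1) = n − (p+q) + 1, so p + q = 590783 − 589200 + 1 = 1584.
p and q are the roots of t² − 1584t + 590783 = 0.
Discriminant: 1584² − 4·590783 = 2509056 − 2363132 = 145924; √145924 = 382.
q = (1584 − 382)/2 = 601, p = (1584 + 382)/2 = 983.
Check: 601 · 983 = 590783.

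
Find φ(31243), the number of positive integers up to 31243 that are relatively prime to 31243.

Factor: 31243 = 157 · 199.
φ(31243) = (157−1) · (199−1) = 156 · 198 = 30888.

30888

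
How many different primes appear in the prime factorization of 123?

123 = 3 · 41
123 = 3 · 41, which has 2 distinct prime factors.

2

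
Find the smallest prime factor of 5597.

29

5597 is odd.
Digit sum 26, not divisible by 3.
Ends in 7: not divisible by 5.
7: 5597 = 7·799 + 4
11: 5597 = 11·508 + 9
13: 5597 = 13·430 + 7
17: 5597 = 17·329 + 4
19: 5597 = 19·294 + 11
23: 5597 = 23·243 + 8
29: 5597 = 29·193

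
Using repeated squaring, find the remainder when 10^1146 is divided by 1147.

963

10^1 ≡ 10 (mod 1147)
10^2 ≡ 10^2 = 100 ≡ 100 (mod 1147)
10^4 ≡ 100^2 = 10000 ≡ 824 (mod 1147)
10^8 ≡ 824^2 = 678976 ≡ 1099 (mod 1147)
10^16 ≡ 1099^2 = 1207801 ≡ 10 (mod 1147)
10^32 ≡ 10^2 = 100 ≡ 100 (mod 1147)
10^64 ≡ 100^2 = 10000 ≡ 824 (mod 1147)
10^128 ≡ 824^2 = 678976 ≡ 1099 (mod 1147)
10^256 ≡ 1099^2 = 1207801 ≡ 10 (mod 1147)
10^512 ≡ 10^2 = 100 ≡ 100 (mod 1147)
10^1024 ≡ 100^2 = 10000 ≡ 824 (mod 1147)
1146 = 1024 + 64 + 32 + 16 + 8 + 2 in binary powers of 2.
So 10^1146 ≡ 824 · 824 · 100 · 10 · 1099 · 100 ≡ 963 (mod 1147).
Since 963 ≠ 1, base 10 is a Fermat witness: 1147 is composite.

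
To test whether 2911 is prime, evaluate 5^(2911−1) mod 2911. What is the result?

5^1 ≡ 5 (mod 2911)
5^2 ≡ 5^2 = 25 ≡ 25 (mod 2911)
5^4 ≡ 25^2 = 625 ≡ 625 (mod 2911)
5^8 ≡ 625^2 = 390625 ≡ 551 (mod 2911)
5^16 ≡ 551^2 = 303601 ≡ 857 (mod 2911)
5^32 ≡ 857^2 = 734449 ≡ 877 (mod 2911)
5^64 ≡ 877^2 = 769129 ≡ 625 (mod 2911)
5^128 ≡ 625^2 = 390625 ≡ 551 (mod 2911)
5^256 ≡ 551^2 = 303601 ≡ 857 (mod 2911)
5^512 ≡ 857^2 = 734449 ≡ 877 (mod 2911)
5^1024 ≡ 877^2 = 769129 ≡ 625 (mod 2911)
5^2048 ≡ 625^2 = 390625 ≡ 551 (mod 2911)
2910 = 2048 + 512 + 256 + 64 + 16 + 8 + 4 + 2 in binary powers of 2.
So 5^2910 ≡ 551 · 877 · 857 · 625 · 857 · 551 · 625 · 25 ≡ 2131 (mod 2911).
Since 2131 ≠ 1, base 5 is a Fermat witness: 2911 is composite.

2131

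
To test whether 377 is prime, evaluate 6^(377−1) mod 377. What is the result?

6^1 ≡ 6 (mod 377)
6^2 ≡ 6^2 = 36 ≡ 36 (mod 377)
6^4 ≡ 36^2 = 1296 ≡ 165 (mod 377)
6^8 ≡ 165^2 = 27225 ≡ 81 (mod 377)
6^16 ≡ 81^2 = 6561 ≡ 152 (mod 377)
6^32 ≡ 152^2 = 23104 ≡ 107 (mod 377)
6^64 ≡ 107^2 = 11449 ≡ 139 (mod 377)
6^128 ≡ 139^2 = 19321 ≡ 94 (mod 377)
6^256 ≡ 94^2 = 8836 ≡ 165 (mod 377)
376 = 256 + 64 + 32 + 16 + 8 in binary powers of 2.
So 6^376 ≡ 165 · 139 · 107 · 152 · 81 ≡ 373 (mod 377).
Since 373 ≠ 1, base 6 is a Fermat witness: 377 is composite.

373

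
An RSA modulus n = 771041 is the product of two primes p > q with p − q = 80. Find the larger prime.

Since p = q + 80, we have 771041 = q(q + 80), so q² + 80q − 771041 = 0.
Discriminant: 80² + 4·771041 = 6400 + 3084164 = 3090564; √3090564 = 1758.
q = (−80 + 1758)/2 = 839, and p = q + 80 = 919.
Check: 839 · 919 = 771041.

919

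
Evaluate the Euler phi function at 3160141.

3095568

Factor: 3160141 = 127 · 149 · 167.
φ(3160141) = (127−1) · (149−1) · (167−1) = 126 · 148 · 166 = 3095568.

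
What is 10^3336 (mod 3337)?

10^1 ≡ 10 (mod 3337)
10^2 ≡ 10^2 = 100 ≡ 100 (mod 3337)
10^4 ≡ 100^2 = 10000 ≡ 3326 (mod 3337)
10^8 ≡ 3326^2 = 11062276 ≡ 121 (mod 3337)
10^16 ≡ 121^2 = 14641 ≡ 1293 (mod 3337)
10^32 ≡ 1293^2 = 1671849 ≡ 12 (mod 3337)
10^64 ≡ 12^2 = 144 ≡ 144 (mod 3337)
10^128 ≡ 144^2 = 20736 ≡ 714 (mod 3337)
10^256 ≡ 714^2 = 509796 ≡ 2572 (mod 3337)
10^512 ≡ 2572^2 = 6615184 ≡ 1250 (mod 3337)
10^1024 ≡ 1250^2 = 1562500 ≡ 784 (mod 3337)
10^2048 ≡ 784^2 = 614656 ≡ 648 (mod 3337)
3336 = 2048 + 1024 + 256 + 8 in binary powers of 2.
So 10^3336 ≡ 648 · 784 · 2572 · 121 ≡ 2998 (mod 3337).
Since 2998 ≠ 1, base 10 is a Fermat witness: 3337 is composite.

2998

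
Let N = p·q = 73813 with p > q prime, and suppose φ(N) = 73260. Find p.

331

φ(n) = (p−1)(q−1) = n − (p+q) + 1, so p + q = 73813 − 73260 + 1 = 554.
p and q are the roots of t² − 554t + 73813 = 0.
Discriminant: 554² − 4·73813 = 306916 − 295252 = 11664; √11664 = 108.
q = (554 − 108)/2 = 223, p = (554 + 108)/2 = 331.
Check: 223 · 331 = 73813.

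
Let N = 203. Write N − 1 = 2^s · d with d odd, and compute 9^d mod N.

4

203 − 1 = 202 = 2^1 · 101, so d = 101.
9^1 ≡ 9 (mod 203)
9^2 ≡ 9^2 = 81 ≡ 81 (mod 203)
9^4 ≡ 81^2 = 6561 ≡ 65 (mod 203)
9^8 ≡ 65^2 = 4225 ≡ 165 (mod 203)
9^16 ≡ 165^2 = 27225 ≡ 23 (mod 203)
9^32 ≡ 23^2 = 529 ≡ 123 (mod 203)
9^64 ≡ 123^2 = 15129 ≡ 107 (mod 203)
101 = 64 + 32 + 4 + 1 in binary powers of 2.
So 9^101 ≡ 107 · 123 · 65 · 9 ≡ 4 (mod 203).
Squaring chain: 4; never reaches −1, so base 9 is a Miller–Rabin witness that 203 is composite.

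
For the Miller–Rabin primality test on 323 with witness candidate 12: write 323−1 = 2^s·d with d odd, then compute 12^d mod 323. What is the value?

46

323 − 1 = 322 = 2^1 · 161, so d = 161.
12^1 ≡ 12 (mod 323)
12^2 ≡ 12^2 = 144 ≡ 144 (mod 323)
12^4 ≡ 144^2 = 20736 ≡ 64 (mod 323)
12^8 ≡ 64^2 = 4096 ≡ 220 (mod 323)
12^16 ≡ 220^2 = 48400 ≡ 273 (mod 323)
12^32 ≡ 273^2 = 74529 ≡ 239 (mod 323)
12^64 ≡ 239^2 = 57121 ≡ 273 (mod 323)
12^128 ≡ 273^2 = 74529 ≡ 239 (mod 323)
161 = 128 + 32 + 1 in binary powers of 2.
So 12^161 ≡ 239 · 239 · 12 ≡ 46 (mod 323).
Squaring chain: 46; never reaches −1, so base 12 is a Miller–Rabin witness that 323 is composite.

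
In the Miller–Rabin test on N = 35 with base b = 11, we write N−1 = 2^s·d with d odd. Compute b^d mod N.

35 − 1 = 34 = 2^1 · 17, so d = 17.
11^1 ≡ 11 (mod 35)
11^2 ≡ 11^2 = 121 ≡ 16 (mod 35)
11^4 ≡ 16^2 = 256 ≡ 11 (mod 35)
11^8 ≡ 11^2 = 121 ≡ 16 (mod 35)
11^16 ≡ 16^2 = 256 ≡ 11 (mod 35)
17 = 16 + 1 in binary powers of 2.
So 11^17 ≡ 11 · 11 ≡ 16 (mod 35).
Squaring chain: 16; never reaches −1, so base 11 is a Miller–Rabin witness that 35 is composite.

16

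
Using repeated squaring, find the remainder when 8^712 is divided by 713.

188

8^1 ≡ 8 (mod 713)
8^2 ≡ 8^2 = 64 ≡ 64 (mod 713)
8^4 ≡ 64^2 = 4096 ≡ 531 (mod 713)
8^8 ≡ 531^2 = 281961 ≡ 326 (mod 713)
8^16 ≡ 326^2 = 106276 ≡ 39 (mod 713)
8^32 ≡ 39^2 = 1521 ≡ 95 (mod 713)
8^64 ≡ 95^2 = 9025 ≡ 469 (mod 713)
8^128 ≡ 469^2 = 219961 ≡ 357 (mod 713)
8^256 ≡ 357^2 = 127449 ≡ 535 (mod 713)
8^512 ≡ 535^2 = 286225 ≡ 312 (mod 713)
712 = 512 + 128 + 64 + 8 in binary powers of 2.
So 8^712 ≡ 312 · 357 · 469 · 326 ≡ 188 (mod 713).
Since 188 ≠ 1, base 8 is a Fermat witness: 713 is composite.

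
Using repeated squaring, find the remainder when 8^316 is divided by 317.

1

8^1 ≡ 8 (mod 317)
8^2 ≡ 8^2 = 64 ≡ 64 (mod 317)
8^4 ≡ 64^2 = 4096 ≡ 292 (mod 317)
8^8 ≡ 292^2 = 85264 ≡ 308 (mod 317)
8^16 ≡ 308^2 = 94864 ≡ 81 (mod 317)
8^32 ≡ 81^2 = 6561 ≡ 221 (mod 317)
8^64 ≡ 221^2 = 48841 ≡ 23 (mod 317)
8^128 ≡ 23^2 = 529 ≡ 212 (mod 317)
8^256 ≡ 212^2 = 44944 ≡ 247 (mod 317)
316 = 256 + 32 + 16 + 8 + 4 in binary powers of 2.
So 8^316 ≡ 247 · 221 · 81 · 308 · 292 ≡ 1 (mod 317).
Since the result is 1, base 8 gives no evidence that 317 is composite.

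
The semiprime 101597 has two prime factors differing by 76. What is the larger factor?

359

Since p = q + 76, we have 101597 = q(q + 76), so q² + 76q − 101597 = 0.
Discriminant: 76² + 4·101597 = 5776 + 406388 = 412164; √412164 = 642.
q = (−76 + 642)/2 = 283, and p = q + 76 = 359.
Check: 283 · 359 = 101597.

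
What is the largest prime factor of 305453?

97

305453 = 47 · 6499
6499 = 67 · 97
97 is prime.
So 305453 = 47 · 67 · 97; the largest prime factor is 97.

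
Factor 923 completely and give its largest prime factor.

923 = 13 · 71
71 is prime.
So 923 = 13 · 71; the largest prime factor is 71.

71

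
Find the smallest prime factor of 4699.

37

4699 is odd.
Digit sum 28, not divisible by 3.
Ends in 9: not divisible by 5.
7: 4699 = 7·671 + 2
11: 4699 = 11·427 + 2
13: 4699 = 13·361 + 6
17: 4699 = 17·276 + 7
19: 4699 = 19·247 + 6
23: 4699 = 23·204 + 7
29: 4699 = 29·162 + 1
31: 4699 = 31·151 + 18
37: 4699 = 37·127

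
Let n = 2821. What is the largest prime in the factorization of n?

2821 = 7 · 403
403 = 13 · 31
31 is prime.
So 2821 = 7 · 13 · 31; the largest prime factor is 31.

31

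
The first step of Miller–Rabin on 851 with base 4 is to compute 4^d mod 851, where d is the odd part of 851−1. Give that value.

169

851 − 1 = 850 = 2^1 · 425, so d = 425.
4^1 ≡ 4 (mod 851)
4^2 ≡ 4^2 = 16 ≡ 16 (mod 851)
4^4 ≡ 16^2 = 256 ≡ 256 (mod 851)
4^8 ≡ 256^2 = 65536 ≡ 9 (mod 851)
4^16 ≡ 9^2 = 81 ≡ 81 (mod 851)
4^32 ≡ 81^2 = 6561 ≡ 604 (mod 851)
4^64 ≡ 604^2 = 364816 ≡ 588 (mod 851)
4^128 ≡ 588^2 = 345744 ≡ 238 (mod 851)
4^256 ≡ 238^2 = 56644 ≡ 478 (mod 851)
425 = 256 + 128 + 32 + 8 + 1 in binary powers of 2.
So 4^425 ≡ 478 · 238 · 604 · 9 · 4 ≡ 169 (mod 851).
Squaring chain: 169; never reaches −1, so base 4 is a Miller–Rabin witness that 851 is composite.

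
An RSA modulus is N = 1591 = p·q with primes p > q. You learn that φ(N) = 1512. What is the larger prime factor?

φ(n) = (p−1)(q−1) = n − (p+q) + 1, so p + q = 1591 − 1512 + 1 = 80.
p and q are the roots of t² − 80t + 1591 = 0.
Discriminant: 80² − 4·1591 = 6400 − 6364 = 36; √36 = 6.
q = (80 − 6)/2 = 37, p = (80 + 6)/2 = 43.
Check: 37 · 43 = 1591.

43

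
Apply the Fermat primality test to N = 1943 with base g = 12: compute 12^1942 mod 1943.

12^1 ≡ 12 (mod 1943)
12^2 ≡ 12^2 = 144 ≡ 144 (mod 1943)
12^4 ≡ 144^2 = 20736 ≡ 1306 (mod 1943)
12^8 ≡ 1306^2 = 1705636 ≡ 1625 (mod 1943)
12^16 ≡ 1625^2 = 2640625 ≡ 88 (mod 1943)
12^32 ≡ 88^2 = 7744 ≡ 1915 (mod 1943)
12^64 ≡ 1915^2 = 3667225 ≡ 784 (mod 1943)
12^128 ≡ 784^2 = 614656 ≡ 668 (mod 1943)
12^256 ≡ 668^2 = 446224 ≡ 1277 (mod 1943)
12^512 ≡ 1277^2 = 1630729 ≡ 552 (mod 1943)
12^1024 ≡ 552^2 = 304704 ≡ 1596 (mod 1943)
1942 = 1024 + 512 + 256 + 128 + 16 + 4 + 2 in binary powers of 2.
So 12^1942 ≡ 1596 · 552 · 1277 · 668 · 88 · 1306 · 144 ≡ 927 (mod 1943).
Since 927 ≠ 1, base 12 is a Fermat witness: 1943 is composite.

927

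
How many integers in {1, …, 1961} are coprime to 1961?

1872

Factor: 1961 = 37 · 53.
φ(1961) = (37−1) · (53−1) = 36 · 52 = 1872.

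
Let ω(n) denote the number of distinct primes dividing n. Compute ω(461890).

461890 = 2 · 230945
230945 = 5 · 46189
46189 = 11 · 4199
4199 = 13 · 323
323 = 17 · 19
461890 = 2 · 5 · 11 · 13 · 17 · 19, which has 6 distinct prime factors.

6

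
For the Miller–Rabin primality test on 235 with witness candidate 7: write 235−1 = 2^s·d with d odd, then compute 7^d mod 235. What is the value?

235 − 1 = 234 = 2^1 · 117, so d = 117.
7^1 ≡ 7 (mod 235)
7^2 ≡ 7^2 = 49 ≡ 49 (mod 235)
7^4 ≡ 49^2 = 2401 ≡ 51 (mod 235)
7^8 ≡ 51^2 = 2601 ≡ 16 (mod 235)
7^16 ≡ 16^2 = 256 ≡ 21 (mod 235)
7^32 ≡ 21^2 = 441 ≡ 206 (mod 235)
7^64 ≡ 206^2 = 42436 ≡ 136 (mod 235)
117 = 64 + 32 + 16 + 4 + 1 in binary powers of 2.
So 7^117 ≡ 136 · 206 · 21 · 51 · 7 ≡ 2 (mod 235).
Squaring chain: 2; never reaches −1, so base 7 is a Miller–Rabin witness that 235 is composite.

2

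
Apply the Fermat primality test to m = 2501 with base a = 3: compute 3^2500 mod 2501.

245

3^1 ≡ 3 (mod 2501)
3^2 ≡ 3^2 = 9 ≡ 9 (mod 2501)
3^4 ≡ 9^2 = 81 ≡ 81 (mod 2501)
3^8 ≡ 81^2 = 6561 ≡ 1559 (mod 2501)
3^16 ≡ 1559^2 = 2430481 ≡ 2010 (mod 2501)
3^32 ≡ 2010^2 = 4040100 ≡ 985 (mod 2501)
3^64 ≡ 985^2 = 970225 ≡ 2338 (mod 2501)
3^128 ≡ 2338^2 = 5466244 ≡ 1559 (mod 2501)
3^256 ≡ 1559^2 = 2430481 ≡ 2010 (mod 2501)
3^512 ≡ 2010^2 = 4040100 ≡ 985 (mod 2501)
3^1024 ≡ 985^2 = 970225 ≡ 2338 (mod 2501)
3^2048 ≡ 2338^2 = 5466244 ≡ 1559 (mod 2501)
2500 = 2048 + 256 + 128 + 64 + 4 in binary powers of 2.
So 3^2500 ≡ 1559 · 2010 · 1559 · 2338 · 81 ≡ 245 (mod 2501).
Since 245 ≠ 1, base 3 is a Fermat witness: 2501 is composite.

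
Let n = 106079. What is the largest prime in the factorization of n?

61

106079 = 37 · 2867
2867 = 47 · 61
61 is prime.
So 106079 = 37 · 47 · 61; the largest prime factor is 61.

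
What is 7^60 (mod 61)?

7^1 ≡ 7 (mod 61)
7^2 ≡ 7^2 = 49 ≡ 49 (mod 61)
7^4 ≡ 49^2 = 2401 ≡ 22 (mod 61)
7^8 ≡ 22^2 = 484 ≡ 57 (mod 61)
7^16 ≡ 57^2 = 3249 ≡ 16 (mod 61)
7^32 ≡ 16^2 = 256 ≡ 12 (mod 61)
60 = 32 + 16 + 8 + 4 in binary powers of 2.
So 7^60 ≡ 12 · 16 · 57 · 22 ≡ 1 (mod 61).
Since the result is 1, base 7 gives no evidence that 61 is composite.

1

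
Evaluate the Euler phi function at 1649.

Factor: 1649 = 17 · 97.
φ(1649) = (17−1) · (97−1) = 16 · 96 = 1536.

1536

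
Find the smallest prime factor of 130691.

130691 is odd.
Digit sum 20, not divisible by 3.
Ends in 1: not divisible by 5.
7: 130691 = 7·18670 + 1
11: 130691 = 11·11881

11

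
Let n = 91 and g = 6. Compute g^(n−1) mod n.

64

6^1 ≡ 6 (mod 91)
6^2 ≡ 6^2 = 36 ≡ 36 (mod 91)
6^4 ≡ 36^2 = 1296 ≡ 22 (mod 91)
6^8 ≡ 22^2 = 484 ≡ 29 (mod 91)
6^16 ≡ 29^2 = 841 ≡ 22 (mod 91)
6^32 ≡ 22^2 = 484 ≡ 29 (mod 91)
6^64 ≡ 29^2 = 841 ≡ 22 (mod 91)
90 = 64 + 16 + 8 + 2 in binary powers of 2.
So 6^90 ≡ 22 · 22 · 29 · 36 ≡ 64 (mod 91).
Since 64 ≠ 1, base 6 is a Fermat witness: 91 is composite.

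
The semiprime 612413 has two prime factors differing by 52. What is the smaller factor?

757

Since p = q + 52, we have 612413 = q(q + 52), so q² + 52q − 612413 = 0.
Discriminant: 52² + 4·612413 = 2704 + 2449652 = 2452356; √2452356 = 1566.
q = (−52 + 1566)/2 = 757, and p = q + 52 = 809.
Check: 757 · 809 = 612413.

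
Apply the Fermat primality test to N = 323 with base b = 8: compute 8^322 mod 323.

30

8^1 ≡ 8 (mod 323)
8^2 ≡ 8^2 = 64 ≡ 64 (mod 323)
8^4 ≡ 64^2 = 4096 ≡ 220 (mod 323)
8^8 ≡ 220^2 = 48400 ≡ 273 (mod 323)
8^16 ≡ 273^2 = 74529 ≡ 239 (mod 323)
8^32 ≡ 239^2 = 57121 ≡ 273 (mod 323)
8^64 ≡ 273^2 = 74529 ≡ 239 (mod 323)
8^128 ≡ 239^2 = 57121 ≡ 273 (mod 323)
8^256 ≡ 273^2 = 74529 ≡ 239 (mod 323)
322 = 256 + 64 + 2 in binary powers of 2.
So 8^322 ≡ 239 · 239 · 64 ≡ 30 (mod 323).
Since 30 ≠ 1, base 8 is a Fermat witness: 323 is composite.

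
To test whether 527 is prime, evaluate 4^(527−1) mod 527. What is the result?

407

4^1 ≡ 4 (mod 527)
4^2 ≡ 4^2 = 16 ≡ 16 (mod 527)
4^4 ≡ 16^2 = 256 ≡ 256 (mod 527)
4^8 ≡ 256^2 = 65536 ≡ 188 (mod 527)
4^16 ≡ 188^2 = 35344 ≡ 35 (mod 527)
4^32 ≡ 35^2 = 1225 ≡ 171 (mod 527)
4^64 ≡ 171^2 = 29241 ≡ 256 (mod 527)
4^128 ≡ 256^2 = 65536 ≡ 188 (mod 527)
4^256 ≡ 188^2 = 35344 ≡ 35 (mod 527)
4^512 ≡ 35^2 = 1225 ≡ 171 (mod 527)
526 = 512 + 8 + 4 + 2 in binary powers of 2.
So 4^526 ≡ 171 · 188 · 256 · 16 ≡ 407 (mod 527).
Since 407 ≠ 1, base 4 is a Fermat witness: 527 is composite.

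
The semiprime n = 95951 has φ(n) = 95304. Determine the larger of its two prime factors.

419

φ(n) = (p−1)(q−1) = n − (p+q) + 1, so p + q = 95951 − 95304 + 1 = 648.
p and q are the roots of t² − 648t + 95951 = 0.
Discriminant: 648² − 4·95951 = 419904 − 383804 = 36100; √36100 = 190.
q = (648 − 190)/2 = 229, p = (648 + 190)/2 = 419.
Check: 229 · 419 = 95951.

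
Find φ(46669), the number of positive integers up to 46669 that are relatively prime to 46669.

Factor: 46669 = 7 · 59 · 113.
φ(46669) = (7−1) · (59−1) · (113−1) = 6 · 58 · 112 = 38976.

38976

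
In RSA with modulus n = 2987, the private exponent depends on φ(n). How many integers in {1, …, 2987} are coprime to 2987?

2856

Factor: 2987 = 29 · 103.
φ(2987) = (29−1) · (103−1) = 28 · 102 = 2856.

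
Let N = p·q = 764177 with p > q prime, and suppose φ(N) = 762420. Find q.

787

φ(n) = (p−1)(q−1) = n − (p+q) + 1, so p + q = 764177 − 762420 + 1 = 1758.
p and q are the roots of t² − 1758t + 764177 = 0.
Discriminant: 1758² − 4·764177 = 3090564 − 3056708 = 33856; √33856 = 184.
q = (1758 − 184)/2 = 787, p = (1758 + 184)/2 = 971.
Check: 787 · 971 = 764177.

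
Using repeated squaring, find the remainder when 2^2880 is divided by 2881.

2^1 ≡ 2 (mod 2881)
2^2 ≡ 2^2 = 4 ≡ 4 (mod 2881)
2^4 ≡ 4^2 = 16 ≡ 16 (mod 2881)
2^8 ≡ 16^2 = 256 ≡ 256 (mod 2881)
2^16 ≡ 256^2 = 65536 ≡ 2154 (mod 2881)
2^32 ≡ 2154^2 = 4639716 ≡ 1306 (mod 2881)
2^64 ≡ 1306^2 = 1705636 ≡ 84 (mod 2881)
2^128 ≡ 84^2 = 7056 ≡ 1294 (mod 2881)
2^256 ≡ 1294^2 = 1674436 ≡ 575 (mod 2881)
2^512 ≡ 575^2 = 330625 ≡ 2191 (mod 2881)
2^1024 ≡ 2191^2 = 4800481 ≡ 735 (mod 2881)
2^2048 ≡ 735^2 = 540225 ≡ 1478 (mod 2881)
2880 = 2048 + 512 + 256 + 64 in binary powers of 2.
So 2^2880 ≡ 1478 · 2191 · 575 · 84 ≡ 895 (mod 2881).
Since 895 ≠ 1, base 2 is a Fermat witness: 2881 is composite.

895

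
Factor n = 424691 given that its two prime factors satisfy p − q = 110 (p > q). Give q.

599

Since p = q + 110, we have 424691 = q(q + 110), so q² + 110q − 424691 = 0.
Discriminant: 110² + 4·424691 = 12100 + 1698764 = 1710864; √1710864 = 1308.
q = (−110 + 1308)/2 = 599, and p = q + 110 = 709.
Check: 599 · 709 = 424691.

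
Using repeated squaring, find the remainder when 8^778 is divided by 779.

353

8^1 ≡ 8 (mod 779)
8^2 ≡ 8^2 = 64 ≡ 64 (mod 779)
8^4 ≡ 64^2 = 4096 ≡ 201 (mod 779)
8^8 ≡ 201^2 = 40401 ≡ 672 (mod 779)
8^16 ≡ 672^2 = 451584 ≡ 543 (mod 779)
8^32 ≡ 543^2 = 294849 ≡ 387 (mod 779)
8^64 ≡ 387^2 = 149769 ≡ 201 (mod 779)
8^128 ≡ 201^2 = 40401 ≡ 672 (mod 779)
8^256 ≡ 672^2 = 451584 ≡ 543 (mod 779)
8^512 ≡ 543^2 = 294849 ≡ 387 (mod 779)
778 = 512 + 256 + 8 + 2 in binary powers of 2.
So 8^778 ≡ 387 · 543 · 672 · 64 ≡ 353 (mod 779).
Since 353 ≠ 1, base 8 is a Fermat witness: 779 is composite.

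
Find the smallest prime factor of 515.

5

515 is odd.
Digit sum 11, not divisible by 3.
Ends in 5: divisible by 5.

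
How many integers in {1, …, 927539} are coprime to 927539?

895752

Factor: 927539 = 59 · 79 · 199.
φ(927539) = (59−1) · (79−1) · (199−1) = 58 · 78 · 198 = 895752.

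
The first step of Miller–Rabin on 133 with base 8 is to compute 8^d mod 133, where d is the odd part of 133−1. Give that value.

133 − 1 = 132 = 2^2 · 33, so d = 33.
8^1 ≡ 8 (mod 133)
8^2 ≡ 8^2 = 64 ≡ 64 (mod 133)
8^4 ≡ 64^2 = 4096 ≡ 106 (mod 133)
8^8 ≡ 106^2 = 11236 ≡ 64 (mod 133)
8^16 ≡ 64^2 = 4096 ≡ 106 (mod 133)
8^32 ≡ 106^2 = 11236 ≡ 64 (mod 133)
33 = 32 + 1 in binary powers of 2.
So 8^33 ≡ 64 · 8 ≡ 113 (mod 133).
Squaring chain: 113 → 1; never reaches −1, so base 8 is a Miller–Rabin witness that 133 is composite.

113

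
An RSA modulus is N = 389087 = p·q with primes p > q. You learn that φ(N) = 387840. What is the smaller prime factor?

φ(n) = (p−1)(q−1) = n − (p+q) + 1, so p + q = 389087 − 387840 + 1 = 1248.
p and q are the roots of t² − 1248t + 389087 = 0.
Discriminant: 1248² − 4·389087 = 1557504 − 1556348 = 1156; √1156 = 34.
q = (1248 − 34)/2 = 607, p = (1248 + 34)/2 = 641.
Check: 607 · 641 = 389087.

607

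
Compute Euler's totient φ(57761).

51040

Factor: 57761 = 11 · 59 · 89.
φ(57761) = (11−1) · (59−1) · (89−1) = 10 · 58 · 88 = 51040.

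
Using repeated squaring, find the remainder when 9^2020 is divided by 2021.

1358

9^1 ≡ 9 (mod 2021)
9^2 ≡ 9^2 = 81 ≡ 81 (mod 2021)
9^4 ≡ 81^2 = 6561 ≡ 498 (mod 2021)
9^8 ≡ 498^2 = 248004 ≡ 1442 (mod 2021)
9^16 ≡ 1442^2 = 2079364 ≡ 1776 (mod 2021)
9^32 ≡ 1776^2 = 3154176 ≡ 1416 (mod 2021)
9^64 ≡ 1416^2 = 2005056 ≡ 224 (mod 2021)
9^128 ≡ 224^2 = 50176 ≡ 1672 (mod 2021)
9^256 ≡ 1672^2 = 2795584 ≡ 541 (mod 2021)
9^512 ≡ 541^2 = 292681 ≡ 1657 (mod 2021)
9^1024 ≡ 1657^2 = 2745649 ≡ 1131 (mod 2021)
2020 = 1024 + 512 + 256 + 128 + 64 + 32 + 4 in binary powers of 2.
So 9^2020 ≡ 1131 · 1657 · 541 · 1672 · 224 · 1416 · 498 ≡ 1358 (mod 2021).
Since 1358 ≠ 1, base 9 is a Fermat witness: 2021 is composite.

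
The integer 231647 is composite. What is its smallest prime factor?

231647 is odd.
Digit sum 23, not divisible by 3.
Ends in 7: not divisible by 5.
7: 231647 = 7·33092 + 3
11: 231647 = 11·21058 + 9
13: 231647 = 13·17819

13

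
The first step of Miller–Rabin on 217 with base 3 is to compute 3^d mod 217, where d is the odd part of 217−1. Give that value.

217 − 1 = 216 = 2^3 · 27, so d = 27.
3^1 ≡ 3 (mod 217)
3^2 ≡ 3^2 = 9 ≡ 9 (mod 217)
3^4 ≡ 9^2 = 81 ≡ 81 (mod 217)
3^8 ≡ 81^2 = 6561 ≡ 51 (mod 217)
3^16 ≡ 51^2 = 2601 ≡ 214 (mod 217)
27 = 16 + 8 + 2 + 1 in binary powers of 2.
So 3^27 ≡ 214 · 51 · 9 · 3 ≡ 209 (mod 217).
Squaring chain: 209 → 64 → 190; never reaches −1, so base 3 is a Miller–Rabin witness that 217 is composite.

209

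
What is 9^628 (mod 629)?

16

9^1 ≡ 9 (mod 629)
9^2 ≡ 9^2 = 81 ≡ 81 (mod 629)
9^4 ≡ 81^2 = 6561 ≡ 271 (mod 629)
9^8 ≡ 271^2 = 73441 ≡ 477 (mod 629)
9^16 ≡ 477^2 = 227529 ≡ 460 (mod 629)
9^32 ≡ 460^2 = 211600 ≡ 256 (mod 629)
9^64 ≡ 256^2 = 65536 ≡ 120 (mod 629)
9^128 ≡ 120^2 = 14400 ≡ 562 (mod 629)
9^256 ≡ 562^2 = 315844 ≡ 86 (mod 629)
9^512 ≡ 86^2 = 7396 ≡ 477 (mod 629)
628 = 512 + 64 + 32 + 16 + 4 in binary powers of 2.
So 9^628 ≡ 477 · 120 · 256 · 460 · 271 ≡ 16 (mod 629).
Since 16 ≠ 1, base 9 is a Fermat witness: 629 is composite.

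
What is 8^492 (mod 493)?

458

8^1 ≡ 8 (mod 493)
8^2 ≡ 8^2 = 64 ≡ 64 (mod 493)
8^4 ≡ 64^2 = 4096 ≡ 152 (mod 493)
8^8 ≡ 152^2 = 23104 ≡ 426 (mod 493)
8^16 ≡ 426^2 = 181476 ≡ 52 (mod 493)
8^32 ≡ 52^2 = 2704 ≡ 239 (mod 493)
8^64 ≡ 239^2 = 57121 ≡ 426 (mod 493)
8^128 ≡ 426^2 = 181476 ≡ 52 (mod 493)
8^256 ≡ 52^2 = 2704 ≡ 239 (mod 493)
492 = 256 + 128 + 64 + 32 + 8 + 4 in binary powers of 2.
So 8^492 ≡ 239 · 52 · 426 · 239 · 426 · 152 ≡ 458 (mod 493).
Since 458 ≠ 1, base 8 is a Fermat witness: 493 is composite.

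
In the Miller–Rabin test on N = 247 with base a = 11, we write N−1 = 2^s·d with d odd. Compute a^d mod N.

247 − 1 = 246 = 2^1 · 123, so d = 123.
11^1 ≡ 11 (mod 247)
11^2 ≡ 11^2 = 121 ≡ 121 (mod 247)
11^4 ≡ 121^2 = 14641 ≡ 68 (mod 247)
11^8 ≡ 68^2 = 4624 ≡ 178 (mod 247)
11^16 ≡ 178^2 = 31684 ≡ 68 (mod 247)
11^32 ≡ 68^2 = 4624 ≡ 178 (mod 247)
11^64 ≡ 178^2 = 31684 ≡ 68 (mod 247)
123 = 64 + 32 + 16 + 8 + 2 + 1 in binary powers of 2.
So 11^123 ≡ 68 · 178 · 68 · 178 · 121 · 11 ≡ 96 (mod 247).
Squaring chain: 96; never reaches −1, so base 11 is a Miller–Rabin witness that 247 is composite.

96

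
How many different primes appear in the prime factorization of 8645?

8645 = 5 · 1729
1729 = 7 · 247
247 = 13 · 19
8645 = 5 · 7 · 13 · 19, which has 4 distinct prime factors.

4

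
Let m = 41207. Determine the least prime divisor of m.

41207 is odd.
Digit sum 14, not divisible by 3.
Ends in 7: not divisible by 5.
7: 41207 = 7·5886 + 5
11: 41207 = 11·3746 + 1
13: 41207 = 13·3169 + 10
17: 41207 = 17·2423 + 16
19: 41207 = 19·2168 + 15
23: 41207 = 23·1791 + 14
29: 41207 = 29·1420 + 27
31: 41207 = 31·1329 + 8
37: 41207 = 37·1113 + 26
41: 41207 = 41·1005 + 2
43: 41207 = 43·958 + 13
47: 41207 = 47·876 + 35
53: 41207 = 53·777 + 26
59: 41207 = 59·698 + 25
61: 41207 = 61·675 + 32
67: 41207 = 67·615 + 2
71: 41207 = 71·580 + 27
73: 41207 = 73·564 + 35
79: 41207 = 79·521 + 48
83: 41207 = 83·496 + 39
89: 41207 = 89·463

89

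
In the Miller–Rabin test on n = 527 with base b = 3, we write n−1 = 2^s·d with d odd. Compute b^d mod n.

11

527 − 1 = 526 = 2^1 · 263, so d = 263.
3^1 ≡ 3 (mod 527)
3^2 ≡ 3^2 = 9 ≡ 9 (mod 527)
3^4 ≡ 9^2 = 81 ≡ 81 (mod 527)
3^8 ≡ 81^2 = 6561 ≡ 237 (mod 527)
3^16 ≡ 237^2 = 56169 ≡ 307 (mod 527)
3^32 ≡ 307^2 = 94249 ≡ 443 (mod 527)
3^64 ≡ 443^2 = 196249 ≡ 205 (mod 527)
3^128 ≡ 205^2 = 42025 ≡ 392 (mod 527)
3^256 ≡ 392^2 = 153664 ≡ 307 (mod 527)
263 = 256 + 4 + 2 + 1 in binary powers of 2.
So 3^263 ≡ 307 · 81 · 9 · 3 ≡ 11 (mod 527).
Squaring chain: 11; never reaches −1, so base 3 is a Miller–Rabin witness that 527 is composite.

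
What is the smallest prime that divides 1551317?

1551317 is odd.
Digit sum 23, not divisible by 3.
Ends in 7: not divisible by 5.
7: 1551317 = 7·221616 + 5
11: 1551317 = 11·141028 + 9
13: 1551317 = 13·119332 + 1
17: 1551317 = 17·91253 + 16
19: 1551317 = 19·81648 + 5
23: 1551317 = 23·67448 + 13
29: 1551317 = 29·53493 + 20
31: 1551317 = 31·50042 + 15
37: 1551317 = 37·41927 + 18
41: 1551317 = 41·37837

41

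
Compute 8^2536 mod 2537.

8^1 ≡ 8 (mod 2537)
8^2 ≡ 8^2 = 64 ≡ 64 (mod 2537)
8^4 ≡ 64^2 = 4096 ≡ 1559 (mod 2537)
8^8 ≡ 1559^2 = 2430481 ≡ 35 (mod 2537)
8^16 ≡ 35^2 = 1225 ≡ 1225 (mod 2537)
8^32 ≡ 1225^2 = 1500625 ≡ 1258 (mod 2537)
8^64 ≡ 1258^2 = 1582564 ≡ 2013 (mod 2537)
8^128 ≡ 2013^2 = 4052169 ≡ 580 (mod 2537)
8^256 ≡ 580^2 = 336400 ≡ 1516 (mod 2537)
8^512 ≡ 1516^2 = 2298256 ≡ 2271 (mod 2537)
8^1024 ≡ 2271^2 = 5157441 ≡ 2257 (mod 2537)
8^2048 ≡ 2257^2 = 5094049 ≡ 2290 (mod 2537)
2536 = 2048 + 256 + 128 + 64 + 32 + 8 in binary powers of 2.
So 8^2536 ≡ 2290 · 1516 · 580 · 2013 · 1258 · 35 ≡ 21 (mod 2537).
Since 21 ≠ 1, base 8 is a Fermat witness: 2537 is composite.

21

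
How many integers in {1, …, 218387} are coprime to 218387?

Factor: 218387 = 13 · 107 · 157.
φ(218387) = (13−1) · (107−1) · (157−1) = 12 · 106 · 156 = 198432.

198432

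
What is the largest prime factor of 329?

47

329 = 7 · 47
47 is prime.
So 329 = 7 · 47; the largest prime factor is 47.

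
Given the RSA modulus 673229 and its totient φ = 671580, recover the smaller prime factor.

φ(n) = (p−1)(q−1) = n − (p+q) + 1, so p + q = 673229 − 671580 + 1 = 1650.
p and q are the roots of t² − 1650t + 673229 = 0.
Discriminant: 1650² − 4·673229 = 2722500 − 2692916 = 29584; √29584 = 172.
q = (1650 − 172)/2 = 739, p = (1650 + 172)/2 = 911.
Check: 739 · 911 = 673229.

739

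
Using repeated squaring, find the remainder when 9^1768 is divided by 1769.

9^1 ≡ 9 (mod 1769)
9^2 ≡ 9^2 = 81 ≡ 81 (mod 1769)
9^4 ≡ 81^2 = 6561 ≡ 1254 (mod 1769)
9^8 ≡ 1254^2 = 1572516 ≡ 1644 (mod 1769)
9^16 ≡ 1644^2 = 2702736 ≡ 1473 (mod 1769)
9^32 ≡ 1473^2 = 2169729 ≡ 935 (mod 1769)
9^64 ≡ 935^2 = 874225 ≡ 339 (mod 1769)
9^128 ≡ 339^2 = 114921 ≡ 1705 (mod 1769)
9^256 ≡ 1705^2 = 2907025 ≡ 558 (mod 1769)
9^512 ≡ 558^2 = 311364 ≡ 20 (mod 1769)
9^1024 ≡ 20^2 = 400 ≡ 400 (mod 1769)
1768 = 1024 + 512 + 128 + 64 + 32 + 8 in binary powers of 2.
So 9^1768 ≡ 400 · 20 · 1705 · 339 · 935 · 1644 ≡ 790 (mod 1769).
Since 790 ≠ 1, base 9 is a Fermat witness: 1769 is composite.

790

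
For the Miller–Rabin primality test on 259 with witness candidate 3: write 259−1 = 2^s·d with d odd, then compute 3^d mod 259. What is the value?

27

259 − 1 = 258 = 2^1 · 129, so d = 129.
3^1 ≡ 3 (mod 259)
3^2 ≡ 3^2 = 9 ≡ 9 (mod 259)
3^4 ≡ 9^2 = 81 ≡ 81 (mod 259)
3^8 ≡ 81^2 = 6561 ≡ 86 (mod 259)
3^16 ≡ 86^2 = 7396 ≡ 144 (mod 259)
3^32 ≡ 144^2 = 20736 ≡ 16 (mod 259)
3^64 ≡ 16^2 = 256 ≡ 256 (mod 259)
3^128 ≡ 256^2 = 65536 ≡ 9 (mod 259)
129 = 128 + 1 in binary powers of 2.
So 3^129 ≡ 9 · 3 ≡ 27 (mod 259).
Squaring chain: 27; never reaches −1, so base 3 is a Miller–Rabin witness that 259 is composite.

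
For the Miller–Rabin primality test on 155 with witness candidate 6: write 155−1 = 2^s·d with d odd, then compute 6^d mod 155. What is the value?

26

155 − 1 = 154 = 2^1 · 77, so d = 77.
6^1 ≡ 6 (mod 155)
6^2 ≡ 6^2 = 36 ≡ 36 (mod 155)
6^4 ≡ 36^2 = 1296 ≡ 56 (mod 155)
6^8 ≡ 56^2 = 3136 ≡ 36 (mod 155)
6^16 ≡ 36^2 = 1296 ≡ 56 (mod 155)
6^32 ≡ 56^2 = 3136 ≡ 36 (mod 155)
6^64 ≡ 36^2 = 1296 ≡ 56 (mod 155)
77 = 64 + 8 + 4 + 1 in binary powers of 2.
So 6^77 ≡ 56 · 36 · 56 · 6 ≡ 26 (mod 155).
Squaring chain: 26; never reaches −1, so base 6 is a Miller–Rabin witness that 155 is composite.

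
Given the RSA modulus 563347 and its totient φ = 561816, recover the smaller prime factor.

613

φ(n) = (p−1)(q−1) = n − (p+q) + 1, so p + q = 563347 − 561816 + 1 = 1532.
p and q are the roots of t² − 1532t + 563347 = 0.
Discriminant: 1532² − 4·563347 = 2347024 − 2253388 = 93636; √93636 = 306.
q = (1532 − 306)/2 = 613, p = (1532 + 306)/2 = 919.
Check: 613 · 919 = 563347.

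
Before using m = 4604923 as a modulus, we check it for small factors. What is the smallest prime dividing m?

4604923 is odd.
Digit sum 28, not divisible by 3.
Ends in 3: not divisible by 5.
7: 4604923 = 7·657846 + 1
11: 4604923 = 11·418629 + 4
13: 4604923 = 13·354224 + 11
17: 4604923 = 17·270877 + 14
19: 4604923 = 19·242364 + 7
23: 4604923 = 23·200214 + 1
29: 4604923 = 29·158790 + 13
31: 4604923 = 31·148545 + 28
37: 4604923 = 37·124457 + 14
41: 4604923 = 41·112315 + 8
43: 4604923 = 43·107091 + 10
47: 4604923 = 47·97977 + 4
53: 4604923 = 53·86885 + 18
59: 4604923 = 59·78049 + 32
61: 4604923 = 61·75490 + 33
67: 4604923 = 67·68730 + 13
71: 4604923 = 71·64858 + 5
73: 4604923 = 73·63081 + 10
79: 4604923 = 79·58290 + 13
83: 4604923 = 83·55481

83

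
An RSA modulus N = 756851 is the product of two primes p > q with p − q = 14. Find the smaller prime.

Since p = q + 14, we have 756851 = q(q + 14), so q² + 14q − 756851 = 0.
Discriminant: 14² + 4·756851 = 196 + 3027404 = 3027600; √3027600 = 1740.
q = (−14 + 1740)/2 = 863, and p = q + 14 = 877.
Check: 863 · 877 = 756851.

863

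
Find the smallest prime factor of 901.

901 is odd.
Digit sum 10, not divisible by 3.
Ends in 1: not divisible by 5.
7: 901 = 7·128 + 5
11: 901 = 11·81 + 10
13: 901 = 13·69 + 4
17: 901 = 17·53

17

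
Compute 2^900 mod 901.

2^1 ≡ 2 (mod 901)
2^2 ≡ 2^2 = 4 ≡ 4 (mod 901)
2^4 ≡ 4^2 = 16 ≡ 16 (mod 901)
2^8 ≡ 16^2 = 256 ≡ 256 (mod 901)
2^16 ≡ 256^2 = 65536 ≡ 664 (mod 901)
2^32 ≡ 664^2 = 440896 ≡ 307 (mod 901)
2^64 ≡ 307^2 = 94249 ≡ 545 (mod 901)
2^128 ≡ 545^2 = 297025 ≡ 596 (mod 901)
2^256 ≡ 596^2 = 355216 ≡ 222 (mod 901)
2^512 ≡ 222^2 = 49284 ≡ 630 (mod 901)
900 = 512 + 256 + 128 + 4 in binary powers of 2.
So 2^900 ≡ 630 · 222 · 596 · 16 ≡ 611 (mod 901).
Since 611 ≠ 1, base 2 is a Fermat witness: 901 is composite.

611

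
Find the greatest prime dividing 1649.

97

1649 = 17 · 97
97 is prime.
So 1649 = 17 · 97; the largest prime factor is 97.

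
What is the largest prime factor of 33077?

33077 = 11 · 3007
3007 = 31 · 97
97 is prime.
So 33077 = 11 · 31 · 97; the largest prime factor is 97.

97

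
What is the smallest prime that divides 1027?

1027 is odd.
Digit sum 10, not divisible by 3.
Ends in 7: not divisible by 5.
7: 1027 = 7·146 + 5
11: 1027 = 11·93 + 4
13: 1027 = 13·79

13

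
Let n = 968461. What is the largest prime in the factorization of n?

968461 = 13 · 74497
74497 = 23 · 3239
3239 = 41 · 79
79 is prime.
So 968461 = 13 · 23 · 41 · 79; the largest prime factor is 79.

79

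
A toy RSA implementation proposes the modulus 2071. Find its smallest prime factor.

19

2071 is odd.
Digit sum 10, not divisible by 3.
Ends in 1: not divisible by 5.
7: 2071 = 7·295 + 6
11: 2071 = 11·188 + 3
13: 2071 = 13·159 + 4
17: 2071 = 17·121 + 14
19: 2071 = 19·109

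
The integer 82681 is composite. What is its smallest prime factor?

82681 is odd.
Digit sum 25, not divisible by 3.
Ends in 1: not divisible by 5.
7: 82681 = 7·11811 + 4
11: 82681 = 11·7516 + 5
13: 82681 = 13·6360 + 1
17: 82681 = 17·4863 + 10
19: 82681 = 19·4351 + 12
23: 82681 = 23·3594 + 19
29: 82681 = 29·2851 + 2
31: 82681 = 31·2667 + 4
37: 82681 = 37·2234 + 23
41: 82681 = 41·2016 + 25
43: 82681 = 43·1922 + 35
47: 82681 = 47·1759 + 8
53: 82681 = 53·1560 + 1
59: 82681 = 59·1401 + 22
61: 82681 = 61·1355 + 26
67: 82681 = 67·1234 + 3
71: 82681 = 71·1164 + 37
73: 82681 = 73·1132 + 45
79: 82681 = 79·1046 + 47
83: 82681 = 83·996 + 13
89: 82681 = 89·929

89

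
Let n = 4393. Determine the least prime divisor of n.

23

4393 is odd.
Digit sum 19, not divisible by 3.
Ends in 3: not divisible by 5.
7: 4393 = 7·627 + 4
11: 4393 = 11·399 + 4
13: 4393 = 13·337 + 12
17: 4393 = 17·258 + 7
19: 4393 = 19·231 + 4
23: 4393 = 23·191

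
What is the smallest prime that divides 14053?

13

14053 is odd.
Digit sum 13, not divisible by 3.
Ends in 3: not divisible by 5.
7: 14053 = 7·2007 + 4
11: 14053 = 11·1277 + 6
13: 14053 = 13·1081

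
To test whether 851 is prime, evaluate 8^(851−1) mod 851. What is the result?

788

8^1 ≡ 8 (mod 851)
8^2 ≡ 8^2 = 64 ≡ 64 (mod 851)
8^4 ≡ 64^2 = 4096 ≡ 692 (mod 851)
8^8 ≡ 692^2 = 478864 ≡ 602 (mod 851)
8^16 ≡ 602^2 = 362404 ≡ 729 (mod 851)
8^32 ≡ 729^2 = 531441 ≡ 417 (mod 851)
8^64 ≡ 417^2 = 173889 ≡ 285 (mod 851)
8^128 ≡ 285^2 = 81225 ≡ 380 (mod 851)
8^256 ≡ 380^2 = 144400 ≡ 581 (mod 851)
8^512 ≡ 581^2 = 337561 ≡ 565 (mod 851)
850 = 512 + 256 + 64 + 16 + 2 in binary powers of 2.
So 8^850 ≡ 565 · 581 · 285 · 729 · 64 ≡ 788 (mod 851).
Since 788 ≠ 1, base 8 is a Fermat witness: 851 is composite.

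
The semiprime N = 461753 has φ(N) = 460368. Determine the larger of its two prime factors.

φ(n) = (p−1)(q−1) = n − (p+q) + 1, so p + q = 461753 − 460368 + 1 = 1386.
p and q are the roots of t² − 1386t + 461753 = 0.
Discriminant: 1386² − 4·461753 = 1920996 − 1847012 = 73984; √73984 = 272.
q = (1386 − 272)/2 = 557, p = (1386 + 272)/2 = 829.
Check: 557 · 829 = 461753.

829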